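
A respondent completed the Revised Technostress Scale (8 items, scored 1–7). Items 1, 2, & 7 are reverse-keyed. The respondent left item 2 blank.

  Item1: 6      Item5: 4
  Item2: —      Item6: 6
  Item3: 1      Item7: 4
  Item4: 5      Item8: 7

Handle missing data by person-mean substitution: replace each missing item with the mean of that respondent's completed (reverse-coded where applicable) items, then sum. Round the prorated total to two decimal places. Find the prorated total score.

33.14

Reverse-coded (on a 1–7 scale, reversed = 8 − raw):
  item 1: 8 − 6 = 2
  item 7: 8 − 4 = 4
Completed scored items (7 of 8): 2, 1, 5, 4, 6, 4, 7; sum = 29.
Person mean = 29 / 7 ≈ 4.1429
Prorated total = (29 / 7) × 8 = 33.14 (to 2 dp)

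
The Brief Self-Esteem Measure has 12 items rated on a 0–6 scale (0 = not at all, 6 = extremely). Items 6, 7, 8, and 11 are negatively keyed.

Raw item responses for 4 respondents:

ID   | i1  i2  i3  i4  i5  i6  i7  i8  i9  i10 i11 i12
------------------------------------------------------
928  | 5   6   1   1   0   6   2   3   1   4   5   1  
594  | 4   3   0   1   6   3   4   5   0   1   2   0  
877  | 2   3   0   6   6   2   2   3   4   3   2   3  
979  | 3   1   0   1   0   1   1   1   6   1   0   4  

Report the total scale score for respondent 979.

Respondent 979 raw: 3, 1, 0, 1, 0, 1, 1, 1, 6, 1, 0, 4.
Reverse-coded (reversed = (0+6) − raw = 6 − raw):
  item 1: 3
  item 2: 1
  item 3: 0
  item 4: 1
  item 5: 0
  item 6: 6 − 1 = 5
  item 7: 6 − 1 = 5
  item 8: 6 − 1 = 5
  item 9: 6
  item 10: 1
  item 11: 6 − 0 = 6
  item 12: 4
Sum = 3 + 1 + 0 + 1 + 0 + 5 + 5 + 5 + 6 + 1 + 6 + 4 = 37

37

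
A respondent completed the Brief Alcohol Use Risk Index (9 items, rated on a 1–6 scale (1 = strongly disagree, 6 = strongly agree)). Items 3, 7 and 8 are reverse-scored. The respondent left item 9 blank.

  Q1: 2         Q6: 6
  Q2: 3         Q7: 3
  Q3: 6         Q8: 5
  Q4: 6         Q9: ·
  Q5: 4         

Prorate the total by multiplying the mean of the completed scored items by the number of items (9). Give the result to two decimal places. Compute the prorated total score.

31.50

Reverse-coded (on a 1–6 scale, reversed = 7 − raw):
  item 3: 7 − 6 = 1
  item 7: 7 − 3 = 4
  item 8: 7 − 5 = 2
Completed scored items (8 of 9): 2, 3, 1, 6, 4, 6, 4, 2; sum = 28.
Person mean = 28 / 8 ≈ 3.5000
Prorated total = (28 / 8) × 9 = 31.50 (to 2 dp)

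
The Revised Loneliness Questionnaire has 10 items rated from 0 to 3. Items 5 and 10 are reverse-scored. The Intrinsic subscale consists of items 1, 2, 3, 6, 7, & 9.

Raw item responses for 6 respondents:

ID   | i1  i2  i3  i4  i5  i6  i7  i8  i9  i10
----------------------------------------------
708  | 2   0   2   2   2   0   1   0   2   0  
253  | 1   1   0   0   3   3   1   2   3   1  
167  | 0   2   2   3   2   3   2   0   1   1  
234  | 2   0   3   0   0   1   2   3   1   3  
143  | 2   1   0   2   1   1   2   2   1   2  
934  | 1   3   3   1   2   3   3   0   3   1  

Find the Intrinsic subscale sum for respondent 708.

Respondent 708 raw: 2, 0, 2, 2, 2, 0, 1, 0, 2, 0.
Intrinsic items: 1, 2, 3, 6, 7, 9.
Reverse-coded (on a 0–3 scale, reversed = 3 − raw):
  item 1: 2
  item 2: 0
  item 3: 2
  item 6: 0
  item 7: 1
  item 9: 2
Sum = 2 + 0 + 2 + 0 + 1 + 2 = 7

7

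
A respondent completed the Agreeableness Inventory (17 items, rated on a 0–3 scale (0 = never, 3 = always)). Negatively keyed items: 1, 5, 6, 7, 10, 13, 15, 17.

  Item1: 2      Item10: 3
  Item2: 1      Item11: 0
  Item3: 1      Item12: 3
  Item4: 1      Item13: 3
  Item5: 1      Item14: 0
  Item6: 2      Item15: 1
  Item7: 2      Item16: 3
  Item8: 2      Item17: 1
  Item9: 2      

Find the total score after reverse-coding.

22

Apply reverse scoring (on a 0–3 scale, reversed = 3 − raw):
  item 1: 3 − 2 = 1
  item 5: 3 − 1 = 2
  item 6: 3 − 2 = 1
  item 7: 3 − 2 = 1
  item 10: 3 − 3 = 0
  item 13: 3 − 3 = 0
  item 15: 3 − 1 = 2
  item 17: 3 − 1 = 2
Scored responses: 1, 1, 1, 1, 2, 1, 1, 2, 2, 0, 0, 3, 0, 0, 2, 3, 2
Total = 1 + 1 + 1 + 1 + 2 + 1 + 1 + 2 + 2 + 0 + 0 + 3 + 0 + 0 + 2 + 3 + 2 = 22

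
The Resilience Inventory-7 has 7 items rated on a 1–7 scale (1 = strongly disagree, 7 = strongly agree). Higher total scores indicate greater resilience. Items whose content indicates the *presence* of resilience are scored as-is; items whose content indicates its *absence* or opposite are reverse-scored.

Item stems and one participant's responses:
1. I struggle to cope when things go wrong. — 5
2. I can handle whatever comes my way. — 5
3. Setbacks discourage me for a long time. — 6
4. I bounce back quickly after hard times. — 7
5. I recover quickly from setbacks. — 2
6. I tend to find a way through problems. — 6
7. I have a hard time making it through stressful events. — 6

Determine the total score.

27

Items 1, 3, 7 describe the absence/opposite of resilience → reverse-score.
reverse-coded value = 8 − response.
  item 1: 8 − 5 = 3
  item 2: 5
  item 3: 8 − 6 = 2
  item 4: 7
  item 5: 2
  item 6: 6
  item 7: 8 − 6 = 2
Total = 3 + 5 + 2 + 7 + 2 + 6 + 2 = 27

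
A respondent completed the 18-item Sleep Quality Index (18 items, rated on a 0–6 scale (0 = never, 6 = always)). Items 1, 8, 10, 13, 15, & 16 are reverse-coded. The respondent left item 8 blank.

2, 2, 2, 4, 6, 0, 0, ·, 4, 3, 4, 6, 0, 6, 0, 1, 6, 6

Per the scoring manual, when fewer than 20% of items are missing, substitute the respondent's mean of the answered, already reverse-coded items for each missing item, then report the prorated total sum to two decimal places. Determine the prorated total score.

Reverse-coded (reversed = (0+6) − raw = 6 − raw):
  item 1: 6 − 2 = 4
  item 10: 6 − 3 = 3
  item 13: 6 − 0 = 6
  item 15: 6 − 0 = 6
  item 16: 6 − 1 = 5
Completed scored items (17 of 18): 4, 2, 2, 4, 6, 0, 0, 4, 3, 4, 6, 6, 6, 6, 5, 6, 6; sum = 70.
Person mean = 70 / 17 ≈ 4.1176
Prorated total = (70 / 17) × 18 = 74.12 (to 2 dp)

74.12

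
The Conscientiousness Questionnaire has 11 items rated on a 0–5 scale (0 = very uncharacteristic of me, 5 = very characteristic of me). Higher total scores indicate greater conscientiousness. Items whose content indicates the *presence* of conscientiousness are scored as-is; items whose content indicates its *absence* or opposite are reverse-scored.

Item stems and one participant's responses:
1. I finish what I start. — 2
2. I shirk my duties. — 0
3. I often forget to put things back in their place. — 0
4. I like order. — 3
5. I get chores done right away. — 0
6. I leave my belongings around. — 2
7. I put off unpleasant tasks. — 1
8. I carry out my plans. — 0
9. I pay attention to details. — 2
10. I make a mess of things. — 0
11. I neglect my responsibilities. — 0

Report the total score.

34

Items 2, 3, 6, 7, 10, 11 describe the absence/opposite of conscientiousness → reverse-score.
reversed = (0+5) − raw = 5 − raw.
  item 1: 2
  item 2: 5 − 0 = 5
  item 3: 5 − 0 = 5
  item 4: 3
  item 5: 0
  item 6: 5 − 2 = 3
  item 7: 5 − 1 = 4
  item 8: 0
  item 9: 2
  item 10: 5 − 0 = 5
  item 11: 5 − 0 = 5
Total = 2 + 5 + 5 + 3 + 0 + 3 + 4 + 0 + 2 + 5 + 5 = 34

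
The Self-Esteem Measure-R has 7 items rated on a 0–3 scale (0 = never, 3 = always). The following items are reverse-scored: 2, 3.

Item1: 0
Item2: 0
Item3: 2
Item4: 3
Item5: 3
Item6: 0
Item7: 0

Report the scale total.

Apply reverse scoring (reverse-coded value = 3 − response):
  item 2: 3 − 0 = 3
  item 3: 3 − 2 = 1
Scored responses: 0, 3, 1, 3, 3, 0, 0
Total = 0 + 3 + 1 + 3 + 3 + 0 + 0 = 10

10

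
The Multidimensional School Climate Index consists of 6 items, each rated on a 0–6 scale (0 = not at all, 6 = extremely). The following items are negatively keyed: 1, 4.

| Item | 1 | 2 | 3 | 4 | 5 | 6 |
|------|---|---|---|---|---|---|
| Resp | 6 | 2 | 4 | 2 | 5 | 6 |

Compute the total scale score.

21

Negatively keyed items use 6 − raw:
  item 1: 6 − 6 = 0
  item 4: 6 − 2 = 4
Scored items: 0, 2, 4, 4, 5, 6
Total = 0 + 2 + 4 + 4 + 5 + 6 = 21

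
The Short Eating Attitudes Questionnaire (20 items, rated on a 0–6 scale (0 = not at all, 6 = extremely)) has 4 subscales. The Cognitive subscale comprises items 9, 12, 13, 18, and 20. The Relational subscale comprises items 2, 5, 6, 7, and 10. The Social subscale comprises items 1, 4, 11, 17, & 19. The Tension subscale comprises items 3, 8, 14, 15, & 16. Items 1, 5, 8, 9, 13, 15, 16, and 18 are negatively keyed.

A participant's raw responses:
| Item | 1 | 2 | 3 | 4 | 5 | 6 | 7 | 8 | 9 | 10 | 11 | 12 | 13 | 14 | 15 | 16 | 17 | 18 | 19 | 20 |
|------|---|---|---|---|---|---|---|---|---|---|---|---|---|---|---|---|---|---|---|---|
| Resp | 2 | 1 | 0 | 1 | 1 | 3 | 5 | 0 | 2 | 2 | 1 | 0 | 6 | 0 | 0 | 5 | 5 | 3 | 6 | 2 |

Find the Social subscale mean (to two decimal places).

3.40

Social items: 1, 4, 11, 17, 19.
Of these, item 1 is negatively keyed; reversed = (0+6) − raw = 6 − raw.
  item 1: 6 − 2 = 4
  item 4: 1
  item 11: 1
  item 17: 5
  item 19: 6
Sum = 4 + 1 + 1 + 5 + 6 = 17
Mean = 17 / 5 = 3.40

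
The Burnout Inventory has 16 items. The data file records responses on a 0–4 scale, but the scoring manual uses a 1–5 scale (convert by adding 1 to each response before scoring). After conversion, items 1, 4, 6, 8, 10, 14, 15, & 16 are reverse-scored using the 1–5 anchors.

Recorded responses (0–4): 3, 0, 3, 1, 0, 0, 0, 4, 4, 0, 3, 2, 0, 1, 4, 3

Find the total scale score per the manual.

Convert to 1–5: 4, 1, 4, 2, 1, 1, 1, 5, 5, 1, 4, 3, 1, 2, 5, 4
Reverse-coded (on a 1–5 scale, reversed = 6 − raw):
  item 1: 6 − 4 = 2
  item 4: 6 − 2 = 4
  item 6: 6 − 1 = 5
  item 8: 6 − 5 = 1
  item 10: 6 − 1 = 5
  item 14: 6 − 2 = 4
  item 15: 6 − 5 = 1
  item 16: 6 − 4 = 2
Scored: 2, 1, 4, 4, 1, 5, 1, 1, 5, 5, 4, 3, 1, 4, 1, 2
Total = 44

44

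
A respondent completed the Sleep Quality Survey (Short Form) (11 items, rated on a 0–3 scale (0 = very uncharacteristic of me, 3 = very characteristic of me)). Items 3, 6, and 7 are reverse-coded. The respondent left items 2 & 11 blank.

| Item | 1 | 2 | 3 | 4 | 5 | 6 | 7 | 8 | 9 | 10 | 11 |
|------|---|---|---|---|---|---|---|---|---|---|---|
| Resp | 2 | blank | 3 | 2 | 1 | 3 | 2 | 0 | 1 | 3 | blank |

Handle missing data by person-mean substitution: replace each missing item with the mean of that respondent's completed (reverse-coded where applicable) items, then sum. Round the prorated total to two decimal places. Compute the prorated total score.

12.22

Reverse-coded (reverse-coded value = 3 − response):
  item 3: 3 − 3 = 0
  item 6: 3 − 3 = 0
  item 7: 3 − 2 = 1
Completed scored items (9 of 11): 2, 0, 2, 1, 0, 1, 0, 1, 3; sum = 10.
Person mean = 10 / 9 ≈ 1.1111
Prorated total = (10 / 9) × 11 = 12.22 (to 2 dp)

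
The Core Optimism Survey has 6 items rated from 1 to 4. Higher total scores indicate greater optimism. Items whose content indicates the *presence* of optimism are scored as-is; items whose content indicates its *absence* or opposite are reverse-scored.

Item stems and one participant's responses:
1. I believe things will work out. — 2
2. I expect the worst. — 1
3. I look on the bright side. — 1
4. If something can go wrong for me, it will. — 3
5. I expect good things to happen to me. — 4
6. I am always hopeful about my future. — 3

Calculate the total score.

Items 2, 4 describe the absence/opposite of optimism → reverse-score.
on a 1–4 scale, reversed = 5 − raw.
  item 1: 2
  item 2: 5 − 1 = 4
  item 3: 1
  item 4: 5 − 3 = 2
  item 5: 4
  item 6: 3
Total = 2 + 4 + 1 + 2 + 4 + 3 = 16

16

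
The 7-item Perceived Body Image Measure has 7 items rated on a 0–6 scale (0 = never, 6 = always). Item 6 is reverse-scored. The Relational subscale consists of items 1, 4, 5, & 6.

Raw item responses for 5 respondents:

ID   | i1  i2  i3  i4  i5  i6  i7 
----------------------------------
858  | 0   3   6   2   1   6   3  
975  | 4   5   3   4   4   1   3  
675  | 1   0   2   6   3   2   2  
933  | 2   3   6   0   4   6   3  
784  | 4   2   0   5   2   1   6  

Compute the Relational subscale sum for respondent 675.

Respondent 675 raw: 1, 0, 2, 6, 3, 2, 2.
Relational items: 1, 4, 5, 6.
Reverse-coded (reversed = (0+6) − raw = 6 − raw):
  item 1: 1
  item 4: 6
  item 5: 3
  item 6: 6 − 2 = 4
Sum = 1 + 6 + 3 + 4 = 14

14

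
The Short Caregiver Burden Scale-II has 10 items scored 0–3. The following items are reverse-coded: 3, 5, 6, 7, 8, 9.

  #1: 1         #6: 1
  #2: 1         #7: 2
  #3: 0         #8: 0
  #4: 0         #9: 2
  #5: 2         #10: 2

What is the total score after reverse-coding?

15

Reverse-coded items (on a 0–3 scale, reversed = 3 − raw):
  item 3: 3 − 0 = 3
  item 5: 3 − 2 = 1
  item 6: 3 − 1 = 2
  item 7: 3 − 2 = 1
  item 8: 3 − 0 = 3
  item 9: 3 − 2 = 1
Scored items: 1, 1, 3, 0, 1, 2, 1, 3, 1, 2
Total = 1 + 1 + 3 + 0 + 1 + 2 + 1 + 3 + 1 + 2 = 15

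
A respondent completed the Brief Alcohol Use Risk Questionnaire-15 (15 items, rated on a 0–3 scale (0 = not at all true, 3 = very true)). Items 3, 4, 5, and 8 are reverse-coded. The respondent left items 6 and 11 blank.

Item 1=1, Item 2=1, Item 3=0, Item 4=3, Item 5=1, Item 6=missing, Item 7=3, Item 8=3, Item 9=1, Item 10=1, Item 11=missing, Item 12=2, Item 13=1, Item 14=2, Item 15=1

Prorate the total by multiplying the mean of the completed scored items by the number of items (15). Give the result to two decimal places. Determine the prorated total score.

Reverse-coded (reverse-coded value = 3 − response):
  item 3: 3 − 0 = 3
  item 4: 3 − 3 = 0
  item 5: 3 − 1 = 2
  item 8: 3 − 3 = 0
Completed scored items (13 of 15): 1, 1, 3, 0, 2, 3, 0, 1, 1, 2, 1, 2, 1; sum = 18.
Person mean = 18 / 13 ≈ 1.3846
Prorated total = (18 / 13) × 15 = 20.77 (to 2 dp)

20.77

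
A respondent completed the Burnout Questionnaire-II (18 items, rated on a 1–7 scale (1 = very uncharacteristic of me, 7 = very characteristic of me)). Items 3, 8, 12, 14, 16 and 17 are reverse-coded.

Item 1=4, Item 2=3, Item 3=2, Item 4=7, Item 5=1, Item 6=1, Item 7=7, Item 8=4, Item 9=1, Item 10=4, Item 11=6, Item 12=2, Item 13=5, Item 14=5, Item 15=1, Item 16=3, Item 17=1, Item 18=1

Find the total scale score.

72

Raw sum = 58. Reverse-coded items: 3, 8, 12, 14, 16, 17; their raw sum = 17.
Each reversal replaces raw with 8 − raw, changing the total by 8 − 2·raw per item.
Total = 58 + 6·8 − 2·17 = 58 + 48 − 34 = 72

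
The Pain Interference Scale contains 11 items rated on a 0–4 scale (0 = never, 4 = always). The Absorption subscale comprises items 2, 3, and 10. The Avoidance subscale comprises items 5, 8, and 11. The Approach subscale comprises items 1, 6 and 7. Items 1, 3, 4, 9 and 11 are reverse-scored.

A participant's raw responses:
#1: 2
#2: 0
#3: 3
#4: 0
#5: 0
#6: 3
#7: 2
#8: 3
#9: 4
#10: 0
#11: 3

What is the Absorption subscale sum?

1

Absorption items: 2, 3, 10.
Of these, item 3 is reverse-scored; reversed = (0+4) − raw = 4 − raw.
  item 2: 0
  item 3: 4 − 3 = 1
  item 10: 0
Sum = 0 + 1 + 0 = 1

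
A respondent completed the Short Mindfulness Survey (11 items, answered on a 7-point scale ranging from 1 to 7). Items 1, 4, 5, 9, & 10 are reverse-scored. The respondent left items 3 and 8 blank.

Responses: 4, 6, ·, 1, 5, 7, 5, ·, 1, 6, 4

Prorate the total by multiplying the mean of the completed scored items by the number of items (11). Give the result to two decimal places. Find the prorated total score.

Reverse-coded (reversed = (1+7) − raw = 8 − raw):
  item 1: 8 − 4 = 4
  item 4: 8 − 1 = 7
  item 5: 8 − 5 = 3
  item 9: 8 − 1 = 7
  item 10: 8 − 6 = 2
Completed scored items (9 of 11): 4, 6, 7, 3, 7, 5, 7, 2, 4; sum = 45.
Person mean = 45 / 9 ≈ 5.0000
Prorated total = (45 / 9) × 11 = 55.00 (to 2 dp)

55.00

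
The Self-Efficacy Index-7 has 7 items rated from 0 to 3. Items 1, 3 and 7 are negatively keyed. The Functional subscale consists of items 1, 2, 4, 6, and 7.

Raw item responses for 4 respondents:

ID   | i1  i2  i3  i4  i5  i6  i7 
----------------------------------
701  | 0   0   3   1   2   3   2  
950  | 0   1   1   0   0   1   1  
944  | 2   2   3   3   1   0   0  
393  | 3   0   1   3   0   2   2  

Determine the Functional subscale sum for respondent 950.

Respondent 950 raw: 0, 1, 1, 0, 0, 1, 1.
Functional items: 1, 2, 4, 6, 7.
Reverse-coded (on a 0–3 scale, reversed = 3 − raw):
  item 1: 3 − 0 = 3
  item 2: 1
  item 4: 0
  item 6: 1
  item 7: 3 − 1 = 2
Sum = 3 + 1 + 0 + 1 + 2 = 7

7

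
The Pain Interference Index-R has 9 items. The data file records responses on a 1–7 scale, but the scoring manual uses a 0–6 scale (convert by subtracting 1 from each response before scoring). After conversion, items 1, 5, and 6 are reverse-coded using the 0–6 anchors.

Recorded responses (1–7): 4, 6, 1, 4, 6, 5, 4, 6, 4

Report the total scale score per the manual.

Convert to 0–6: 3, 5, 0, 3, 5, 4, 3, 5, 3
Reverse-coded (on a 0–6 scale, reversed = 6 − raw):
  item 1: 6 − 3 = 3
  item 5: 6 − 5 = 1
  item 6: 6 − 4 = 2
Scored: 3, 5, 0, 3, 1, 2, 3, 5, 3
Total = 25

25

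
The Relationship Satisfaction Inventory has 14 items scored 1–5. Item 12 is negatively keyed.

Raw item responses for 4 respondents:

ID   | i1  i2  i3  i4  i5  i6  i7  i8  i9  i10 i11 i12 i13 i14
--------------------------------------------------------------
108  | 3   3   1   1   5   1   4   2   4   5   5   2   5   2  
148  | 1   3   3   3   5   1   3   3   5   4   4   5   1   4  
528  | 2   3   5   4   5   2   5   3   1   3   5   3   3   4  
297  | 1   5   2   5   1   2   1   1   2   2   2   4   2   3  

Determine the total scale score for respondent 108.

45

Respondent 108 raw: 3, 3, 1, 1, 5, 1, 4, 2, 4, 5, 5, 2, 5, 2.
Reverse-coded (reverse-coded value = 6 − response):
  item 1: 3
  item 2: 3
  item 3: 1
  item 4: 1
  item 5: 5
  item 6: 1
  item 7: 4
  item 8: 2
  item 9: 4
  item 10: 5
  item 11: 5
  item 12: 6 − 2 = 4
  item 13: 5
  item 14: 2
Sum = 3 + 3 + 1 + 1 + 5 + 1 + 4 + 2 + 4 + 5 + 5 + 4 + 5 + 2 = 45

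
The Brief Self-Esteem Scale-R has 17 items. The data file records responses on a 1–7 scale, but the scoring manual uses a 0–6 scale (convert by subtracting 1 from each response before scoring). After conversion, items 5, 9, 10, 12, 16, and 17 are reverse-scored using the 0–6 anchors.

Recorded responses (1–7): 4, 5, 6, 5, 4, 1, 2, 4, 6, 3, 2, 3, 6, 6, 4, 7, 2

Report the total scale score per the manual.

51

Convert to 0–6: 3, 4, 5, 4, 3, 0, 1, 3, 5, 2, 1, 2, 5, 5, 3, 6, 1
Reverse-coded (reversed = (0+6) − raw = 6 − raw):
  item 5: 6 − 3 = 3
  item 9: 6 − 5 = 1
  item 10: 6 − 2 = 4
  item 12: 6 − 2 = 4
  item 16: 6 − 6 = 0
  item 17: 6 − 1 = 5
Scored: 3, 4, 5, 4, 3, 0, 1, 3, 1, 4, 1, 4, 5, 5, 3, 0, 5
Total = 51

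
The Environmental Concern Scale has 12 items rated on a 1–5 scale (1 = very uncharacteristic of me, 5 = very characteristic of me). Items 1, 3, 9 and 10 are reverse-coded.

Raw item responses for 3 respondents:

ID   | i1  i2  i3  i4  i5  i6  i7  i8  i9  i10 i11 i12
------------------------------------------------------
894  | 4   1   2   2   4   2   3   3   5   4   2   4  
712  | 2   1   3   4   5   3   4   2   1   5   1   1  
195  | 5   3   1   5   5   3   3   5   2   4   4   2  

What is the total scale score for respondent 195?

Respondent 195 raw: 5, 3, 1, 5, 5, 3, 3, 5, 2, 4, 4, 2.
Reverse-coded (on a 1–5 scale, reversed = 6 − raw):
  item 1: 6 − 5 = 1
  item 2: 3
  item 3: 6 − 1 = 5
  item 4: 5
  item 5: 5
  item 6: 3
  item 7: 3
  item 8: 5
  item 9: 6 − 2 = 4
  item 10: 6 − 4 = 2
  item 11: 4
  item 12: 2
Sum = 1 + 3 + 5 + 5 + 5 + 3 + 3 + 5 + 4 + 2 + 4 + 2 = 42

42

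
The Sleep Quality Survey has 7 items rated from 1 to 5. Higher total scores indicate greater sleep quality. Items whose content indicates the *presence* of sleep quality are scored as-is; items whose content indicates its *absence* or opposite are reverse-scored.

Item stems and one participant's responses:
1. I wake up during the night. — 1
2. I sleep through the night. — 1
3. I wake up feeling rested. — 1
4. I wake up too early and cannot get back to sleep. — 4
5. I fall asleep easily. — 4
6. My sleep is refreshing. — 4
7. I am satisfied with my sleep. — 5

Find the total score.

Items 1, 4 describe the absence/opposite of sleep quality → reverse-score.
reverse-coded value = 6 − response.
  item 1: 6 − 1 = 5
  item 2: 1
  item 3: 1
  item 4: 6 − 4 = 2
  item 5: 4
  item 6: 4
  item 7: 5
Total = 5 + 1 + 1 + 2 + 4 + 4 + 5 = 22

22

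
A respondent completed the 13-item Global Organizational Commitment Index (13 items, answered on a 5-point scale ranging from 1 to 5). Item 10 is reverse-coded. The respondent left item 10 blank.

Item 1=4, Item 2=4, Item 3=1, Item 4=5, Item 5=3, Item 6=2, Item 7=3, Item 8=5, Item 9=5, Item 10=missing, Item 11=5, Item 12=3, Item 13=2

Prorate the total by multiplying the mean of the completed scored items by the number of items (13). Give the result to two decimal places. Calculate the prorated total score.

45.50

Reverse-coded (on a 1–5 scale, reversed = 6 − raw):
Completed scored items (12 of 13): 4, 4, 1, 5, 3, 2, 3, 5, 5, 5, 3, 2; sum = 42.
Person mean = 42 / 12 ≈ 3.5000
Prorated total = (42 / 12) × 13 = 45.50 (to 2 dp)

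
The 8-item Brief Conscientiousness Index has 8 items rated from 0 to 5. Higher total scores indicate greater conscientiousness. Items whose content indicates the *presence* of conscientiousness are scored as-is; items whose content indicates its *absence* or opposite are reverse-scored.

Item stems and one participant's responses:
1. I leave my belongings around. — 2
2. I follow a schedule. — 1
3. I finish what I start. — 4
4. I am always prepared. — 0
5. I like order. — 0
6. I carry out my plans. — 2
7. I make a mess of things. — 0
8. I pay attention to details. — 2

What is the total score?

17

Items 1, 7 describe the absence/opposite of conscientiousness → reverse-score.
reversed = (0+5) − raw = 5 − raw.
  item 1: 5 − 2 = 3
  item 2: 1
  item 3: 4
  item 4: 0
  item 5: 0
  item 6: 2
  item 7: 5 − 0 = 5
  item 8: 2
Total = 3 + 1 + 4 + 0 + 0 + 2 + 5 + 2 = 17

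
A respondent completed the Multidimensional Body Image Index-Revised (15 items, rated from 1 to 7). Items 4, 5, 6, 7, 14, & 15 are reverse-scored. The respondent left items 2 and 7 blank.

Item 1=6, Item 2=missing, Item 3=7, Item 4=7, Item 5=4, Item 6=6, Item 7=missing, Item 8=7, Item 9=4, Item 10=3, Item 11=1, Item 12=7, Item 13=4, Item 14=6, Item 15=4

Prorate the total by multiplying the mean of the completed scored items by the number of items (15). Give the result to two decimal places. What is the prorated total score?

Reverse-coded (reversed = (1+7) − raw = 8 − raw):
  item 4: 8 − 7 = 1
  item 5: 8 − 4 = 4
  item 6: 8 − 6 = 2
  item 14: 8 − 6 = 2
  item 15: 8 − 4 = 4
Completed scored items (13 of 15): 6, 7, 1, 4, 2, 7, 4, 3, 1, 7, 4, 2, 4; sum = 52.
Person mean = 52 / 13 ≈ 4.0000
Prorated total = (52 / 13) × 15 = 60.00 (to 2 dp)

60.00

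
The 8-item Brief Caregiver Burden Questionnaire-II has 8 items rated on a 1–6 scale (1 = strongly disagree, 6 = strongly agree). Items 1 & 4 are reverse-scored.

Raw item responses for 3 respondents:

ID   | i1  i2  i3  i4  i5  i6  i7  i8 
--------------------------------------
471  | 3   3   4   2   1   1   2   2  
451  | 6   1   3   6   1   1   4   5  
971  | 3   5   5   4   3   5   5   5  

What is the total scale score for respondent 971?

Respondent 971 raw: 3, 5, 5, 4, 3, 5, 5, 5.
Reverse-coded (on a 1–6 scale, reversed = 7 − raw):
  item 1: 7 − 3 = 4
  item 2: 5
  item 3: 5
  item 4: 7 − 4 = 3
  item 5: 3
  item 6: 5
  item 7: 5
  item 8: 5
Sum = 4 + 5 + 5 + 3 + 3 + 5 + 5 + 5 = 35

35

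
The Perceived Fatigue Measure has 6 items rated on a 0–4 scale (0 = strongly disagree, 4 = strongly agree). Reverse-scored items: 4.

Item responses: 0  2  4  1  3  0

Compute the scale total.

12

Raw sum = 10. Reverse-scored items: 4; their raw sum = 1.
Each reversal replaces raw with 4 − raw, changing the total by 4 − 2·raw per item.
Total = 10 + 1·4 − 2·1 = 10 + 4 − 2 = 12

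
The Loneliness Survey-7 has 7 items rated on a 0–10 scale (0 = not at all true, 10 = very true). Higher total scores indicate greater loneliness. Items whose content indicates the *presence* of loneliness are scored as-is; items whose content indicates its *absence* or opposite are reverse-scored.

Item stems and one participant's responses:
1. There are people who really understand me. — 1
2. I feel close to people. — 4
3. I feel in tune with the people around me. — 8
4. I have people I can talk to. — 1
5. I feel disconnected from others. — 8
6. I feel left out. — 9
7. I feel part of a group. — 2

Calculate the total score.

Items 1, 2, 3, 4, 7 describe the absence/opposite of loneliness → reverse-score.
reverse-coded value = 10 − response.
  item 1: 10 − 1 = 9
  item 2: 10 − 4 = 6
  item 3: 10 − 8 = 2
  item 4: 10 − 1 = 9
  item 5: 8
  item 6: 9
  item 7: 10 − 2 = 8
Total = 9 + 6 + 2 + 9 + 8 + 9 + 8 = 51

51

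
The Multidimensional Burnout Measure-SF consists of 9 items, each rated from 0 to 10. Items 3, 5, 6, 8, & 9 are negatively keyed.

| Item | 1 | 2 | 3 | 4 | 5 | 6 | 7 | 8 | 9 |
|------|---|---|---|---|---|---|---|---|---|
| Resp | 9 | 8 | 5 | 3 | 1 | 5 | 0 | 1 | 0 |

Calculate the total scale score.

58

Negatively keyed items use 10 − raw:
  item 3: 10 − 5 = 5
  item 5: 10 − 1 = 9
  item 6: 10 − 5 = 5
  item 8: 10 − 1 = 9
  item 9: 10 − 0 = 10
After reverse-coding: 9, 8, 5, 3, 9, 5, 0, 9, 10
Total = 9 + 8 + 5 + 3 + 9 + 5 + 0 + 9 + 10 = 58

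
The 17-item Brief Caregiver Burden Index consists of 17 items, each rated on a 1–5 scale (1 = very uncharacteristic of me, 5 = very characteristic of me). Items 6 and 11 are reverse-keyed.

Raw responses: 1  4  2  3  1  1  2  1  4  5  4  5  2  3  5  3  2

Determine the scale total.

Apply reverse scoring (reversed = (1+5) − raw = 6 − raw):
  item 6: 6 − 1 = 5
  item 11: 6 − 4 = 2
Scored items: 1, 4, 2, 3, 1, 5, 2, 1, 4, 5, 2, 5, 2, 3, 5, 3, 2
Total = 1 + 4 + 2 + 3 + 1 + 5 + 2 + 1 + 4 + 5 + 2 + 5 + 2 + 3 + 5 + 3 + 2 = 50

50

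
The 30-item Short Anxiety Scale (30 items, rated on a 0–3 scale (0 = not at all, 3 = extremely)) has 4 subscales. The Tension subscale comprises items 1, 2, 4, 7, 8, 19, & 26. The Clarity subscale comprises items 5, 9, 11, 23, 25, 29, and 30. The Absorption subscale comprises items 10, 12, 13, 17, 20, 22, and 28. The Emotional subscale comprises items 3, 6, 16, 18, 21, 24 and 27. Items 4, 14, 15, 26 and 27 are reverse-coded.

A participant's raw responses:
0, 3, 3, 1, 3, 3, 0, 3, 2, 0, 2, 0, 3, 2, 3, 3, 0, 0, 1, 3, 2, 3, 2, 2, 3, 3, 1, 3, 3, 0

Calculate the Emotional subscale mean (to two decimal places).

2.14

Emotional items: 3, 6, 16, 18, 21, 24, 27.
Of these, item 27 is reverse-coded; reversed = (0+3) − raw = 3 − raw.
  item 3: 3
  item 6: 3
  item 16: 3
  item 18: 0
  item 21: 2
  item 24: 2
  item 27: 3 − 1 = 2
Sum = 3 + 3 + 3 + 0 + 2 + 2 + 2 = 15
Mean = 15 / 7 = 2.14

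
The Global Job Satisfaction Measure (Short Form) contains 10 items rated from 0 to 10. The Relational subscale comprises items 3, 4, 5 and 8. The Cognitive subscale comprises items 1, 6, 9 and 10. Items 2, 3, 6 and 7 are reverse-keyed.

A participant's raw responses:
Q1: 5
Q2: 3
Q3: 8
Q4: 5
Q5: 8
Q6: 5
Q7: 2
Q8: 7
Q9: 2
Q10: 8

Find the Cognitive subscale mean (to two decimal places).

Cognitive items: 1, 6, 9, 10.
Of these, item 6 is reverse-keyed; on a 0–10 scale, reversed = 10 − raw.
  item 1: 5
  item 6: 10 − 5 = 5
  item 9: 2
  item 10: 8
Sum = 5 + 5 + 2 + 8 = 20
Mean = 20 / 4 = 5.00

5.00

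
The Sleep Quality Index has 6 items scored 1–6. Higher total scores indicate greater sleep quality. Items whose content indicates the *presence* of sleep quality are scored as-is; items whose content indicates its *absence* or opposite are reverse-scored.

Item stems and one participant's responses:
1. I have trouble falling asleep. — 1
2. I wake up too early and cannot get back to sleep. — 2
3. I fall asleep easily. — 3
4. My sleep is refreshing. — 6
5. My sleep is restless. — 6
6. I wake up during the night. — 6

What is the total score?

22

Items 1, 2, 5, 6 describe the absence/opposite of sleep quality → reverse-score.
reverse-coded value = 7 − response.
  item 1: 7 − 1 = 6
  item 2: 7 − 2 = 5
  item 3: 3
  item 4: 6
  item 5: 7 − 6 = 1
  item 6: 7 − 6 = 1
Total = 6 + 5 + 3 + 6 + 1 + 1 = 22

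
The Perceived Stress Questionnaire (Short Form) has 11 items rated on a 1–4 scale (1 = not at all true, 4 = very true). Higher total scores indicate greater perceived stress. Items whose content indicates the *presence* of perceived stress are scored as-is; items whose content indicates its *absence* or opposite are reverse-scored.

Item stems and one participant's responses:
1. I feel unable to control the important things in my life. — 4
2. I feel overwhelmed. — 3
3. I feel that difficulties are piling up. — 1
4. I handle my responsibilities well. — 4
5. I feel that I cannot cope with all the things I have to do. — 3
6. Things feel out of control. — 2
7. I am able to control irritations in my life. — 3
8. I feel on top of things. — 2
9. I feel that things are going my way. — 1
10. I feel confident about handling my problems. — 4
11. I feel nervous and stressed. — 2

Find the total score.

Items 4, 7, 8, 9, 10 describe the absence/opposite of perceived stress → reverse-score.
reversed = (1+4) − raw = 5 − raw.
  item 1: 4
  item 2: 3
  item 3: 1
  item 4: 5 − 4 = 1
  item 5: 3
  item 6: 2
  item 7: 5 − 3 = 2
  item 8: 5 − 2 = 3
  item 9: 5 − 1 = 4
  item 10: 5 − 4 = 1
  item 11: 2
Total = 4 + 3 + 1 + 1 + 3 + 2 + 2 + 3 + 4 + 1 + 2 = 26

26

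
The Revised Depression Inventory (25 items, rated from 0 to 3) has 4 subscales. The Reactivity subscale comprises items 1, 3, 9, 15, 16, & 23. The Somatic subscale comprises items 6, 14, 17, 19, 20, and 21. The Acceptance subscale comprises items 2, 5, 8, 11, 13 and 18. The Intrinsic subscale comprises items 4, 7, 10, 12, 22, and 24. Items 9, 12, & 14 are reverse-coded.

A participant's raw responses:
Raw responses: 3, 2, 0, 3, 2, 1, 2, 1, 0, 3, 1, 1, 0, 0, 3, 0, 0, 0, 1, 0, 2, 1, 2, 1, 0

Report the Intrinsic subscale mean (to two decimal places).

Intrinsic items: 4, 7, 10, 12, 22, 24.
Of these, item 12 is reverse-coded; on a 0–3 scale, reversed = 3 − raw.
  item 4: 3
  item 7: 2
  item 10: 3
  item 12: 3 − 1 = 2
  item 22: 1
  item 24: 1
Sum = 3 + 2 + 3 + 2 + 1 + 1 = 12
Mean = 12 / 6 = 2.00

2.00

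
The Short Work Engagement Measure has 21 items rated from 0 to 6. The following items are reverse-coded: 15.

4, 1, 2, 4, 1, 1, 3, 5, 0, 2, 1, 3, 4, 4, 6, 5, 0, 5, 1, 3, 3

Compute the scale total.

52

Reverse-coded items (reverse-coded value = 6 − response):
  item 15: 6 − 6 = 0
Scored responses: 4, 1, 2, 4, 1, 1, 3, 5, 0, 2, 1, 3, 4, 4, 0, 5, 0, 5, 1, 3, 3
Total = 4 + 1 + 2 + 4 + 1 + 1 + 3 + 5 + 0 + 2 + 1 + 3 + 4 + 4 + 0 + 5 + 0 + 5 + 1 + 3 + 3 = 52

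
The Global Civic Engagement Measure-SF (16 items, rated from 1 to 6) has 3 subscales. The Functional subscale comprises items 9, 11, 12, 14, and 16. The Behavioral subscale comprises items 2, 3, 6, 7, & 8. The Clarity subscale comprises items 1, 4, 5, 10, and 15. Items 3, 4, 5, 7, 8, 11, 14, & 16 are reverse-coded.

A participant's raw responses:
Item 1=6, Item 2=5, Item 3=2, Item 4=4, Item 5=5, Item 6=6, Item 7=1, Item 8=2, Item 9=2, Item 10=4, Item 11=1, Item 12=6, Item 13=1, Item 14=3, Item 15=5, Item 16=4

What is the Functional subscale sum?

21

Functional items: 9, 11, 12, 14, 16.
Of these, items 11, 14 and 16 are reverse-coded; reversed = (1+6) − raw = 7 − raw.
  item 9: 2
  item 11: 7 − 1 = 6
  item 12: 6
  item 14: 7 − 3 = 4
  item 16: 7 − 4 = 3
Sum = 2 + 6 + 6 + 4 + 3 = 21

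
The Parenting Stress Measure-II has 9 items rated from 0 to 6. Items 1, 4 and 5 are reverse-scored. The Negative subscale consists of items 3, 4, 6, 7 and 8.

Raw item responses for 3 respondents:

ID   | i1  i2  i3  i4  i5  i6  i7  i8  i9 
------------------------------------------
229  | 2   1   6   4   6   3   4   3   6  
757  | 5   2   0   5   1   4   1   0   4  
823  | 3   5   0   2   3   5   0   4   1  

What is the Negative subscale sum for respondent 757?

6

Respondent 757 raw: 5, 2, 0, 5, 1, 4, 1, 0, 4.
Negative items: 3, 4, 6, 7, 8.
Reverse-coded (reverse-coded value = 6 − response):
  item 3: 0
  item 4: 6 − 5 = 1
  item 6: 4
  item 7: 1
  item 8: 0
Sum = 0 + 1 + 4 + 1 + 0 = 6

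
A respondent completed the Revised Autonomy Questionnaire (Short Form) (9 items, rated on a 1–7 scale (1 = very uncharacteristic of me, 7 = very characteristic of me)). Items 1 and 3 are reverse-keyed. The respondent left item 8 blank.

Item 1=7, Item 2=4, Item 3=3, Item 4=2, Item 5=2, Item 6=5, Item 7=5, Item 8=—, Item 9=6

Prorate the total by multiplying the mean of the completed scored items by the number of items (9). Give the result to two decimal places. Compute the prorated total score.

Reverse-coded (on a 1–7 scale, reversed = 8 − raw):
  item 1: 8 − 7 = 1
  item 3: 8 − 3 = 5
Completed scored items (8 of 9): 1, 4, 5, 2, 2, 5, 5, 6; sum = 30.
Person mean = 30 / 8 ≈ 3.7500
Prorated total = (30 / 8) × 9 = 33.75 (to 2 dp)

33.75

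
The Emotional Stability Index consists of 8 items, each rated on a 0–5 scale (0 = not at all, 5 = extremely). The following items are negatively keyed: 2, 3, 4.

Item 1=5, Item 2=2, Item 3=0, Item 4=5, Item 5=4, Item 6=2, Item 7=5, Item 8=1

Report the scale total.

Reverse-coded items (on a 0–5 scale, reversed = 5 − raw):
  item 2: 5 − 2 = 3
  item 3: 5 − 0 = 5
  item 4: 5 − 5 = 0
Scored items: 5, 3, 5, 0, 4, 2, 5, 1
Total = 5 + 3 + 5 + 0 + 4 + 2 + 5 + 1 = 25

25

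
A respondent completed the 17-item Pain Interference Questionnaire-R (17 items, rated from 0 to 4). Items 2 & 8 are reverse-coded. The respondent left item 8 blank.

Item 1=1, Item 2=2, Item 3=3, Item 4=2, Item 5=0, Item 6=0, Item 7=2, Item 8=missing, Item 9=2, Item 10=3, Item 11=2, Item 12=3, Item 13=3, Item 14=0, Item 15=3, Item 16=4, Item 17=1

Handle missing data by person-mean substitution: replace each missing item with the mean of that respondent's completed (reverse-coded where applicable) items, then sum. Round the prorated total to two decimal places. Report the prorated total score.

Reverse-coded (on a 0–4 scale, reversed = 4 − raw):
  item 2: 4 − 2 = 2
Completed scored items (16 of 17): 1, 2, 3, 2, 0, 0, 2, 2, 3, 2, 3, 3, 0, 3, 4, 1; sum = 31.
Person mean = 31 / 16 ≈ 1.9375
Prorated total = (31 / 16) × 17 = 32.94 (to 2 dp)

32.94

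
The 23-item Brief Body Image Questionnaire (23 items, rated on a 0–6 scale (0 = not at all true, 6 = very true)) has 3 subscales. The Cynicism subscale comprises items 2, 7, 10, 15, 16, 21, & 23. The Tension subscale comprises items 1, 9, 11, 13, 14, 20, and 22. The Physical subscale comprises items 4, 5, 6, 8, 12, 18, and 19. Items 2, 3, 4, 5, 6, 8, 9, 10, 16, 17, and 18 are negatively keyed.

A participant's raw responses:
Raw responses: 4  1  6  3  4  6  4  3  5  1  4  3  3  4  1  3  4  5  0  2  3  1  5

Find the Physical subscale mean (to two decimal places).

Physical items: 4, 5, 6, 8, 12, 18, 19.
Of these, items 4, 5, 6, 8, and 18 are negatively keyed; on a 0–6 scale, reversed = 6 − raw.
  item 4: 6 − 3 = 3
  item 5: 6 − 4 = 2
  item 6: 6 − 6 = 0
  item 8: 6 − 3 = 3
  item 12: 3
  item 18: 6 − 5 = 1
  item 19: 0
Sum = 3 + 2 + 0 + 3 + 3 + 1 + 0 = 12
Mean = 12 / 7 = 1.71

1.71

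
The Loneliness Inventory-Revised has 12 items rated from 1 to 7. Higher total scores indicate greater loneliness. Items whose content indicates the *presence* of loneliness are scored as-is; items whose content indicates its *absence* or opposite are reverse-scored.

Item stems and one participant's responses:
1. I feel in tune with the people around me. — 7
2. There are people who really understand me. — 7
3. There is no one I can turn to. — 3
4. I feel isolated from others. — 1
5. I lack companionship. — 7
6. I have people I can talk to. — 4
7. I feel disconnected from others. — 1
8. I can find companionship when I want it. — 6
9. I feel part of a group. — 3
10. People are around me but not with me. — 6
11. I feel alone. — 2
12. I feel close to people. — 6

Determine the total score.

Items 1, 2, 6, 8, 9, 12 describe the absence/opposite of loneliness → reverse-score.
reversed = (1+7) − raw = 8 − raw.
  item 1: 8 − 7 = 1
  item 2: 8 − 7 = 1
  item 3: 3
  item 4: 1
  item 5: 7
  item 6: 8 − 4 = 4
  item 7: 1
  item 8: 8 − 6 = 2
  item 9: 8 − 3 = 5
  item 10: 6
  item 11: 2
  item 12: 8 − 6 = 2
Total = 1 + 1 + 3 + 1 + 7 + 4 + 1 + 2 + 5 + 6 + 2 + 2 = 35

35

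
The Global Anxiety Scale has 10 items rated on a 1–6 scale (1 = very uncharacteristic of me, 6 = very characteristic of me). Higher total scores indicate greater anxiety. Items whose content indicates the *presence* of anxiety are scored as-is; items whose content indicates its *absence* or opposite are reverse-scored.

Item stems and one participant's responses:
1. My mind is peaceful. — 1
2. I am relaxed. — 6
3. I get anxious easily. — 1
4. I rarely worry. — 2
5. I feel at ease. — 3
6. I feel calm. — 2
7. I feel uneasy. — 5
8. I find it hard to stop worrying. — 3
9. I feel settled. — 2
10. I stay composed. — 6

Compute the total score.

36

Items 1, 2, 4, 5, 6, 9, 10 describe the absence/opposite of anxiety → reverse-score.
reverse-coded value = 7 − response.
  item 1: 7 − 1 = 6
  item 2: 7 − 6 = 1
  item 3: 1
  item 4: 7 − 2 = 5
  item 5: 7 − 3 = 4
  item 6: 7 − 2 = 5
  item 7: 5
  item 8: 3
  item 9: 7 − 2 = 5
  item 10: 7 − 6 = 1
Total = 6 + 1 + 1 + 5 + 4 + 5 + 5 + 3 + 5 + 1 = 36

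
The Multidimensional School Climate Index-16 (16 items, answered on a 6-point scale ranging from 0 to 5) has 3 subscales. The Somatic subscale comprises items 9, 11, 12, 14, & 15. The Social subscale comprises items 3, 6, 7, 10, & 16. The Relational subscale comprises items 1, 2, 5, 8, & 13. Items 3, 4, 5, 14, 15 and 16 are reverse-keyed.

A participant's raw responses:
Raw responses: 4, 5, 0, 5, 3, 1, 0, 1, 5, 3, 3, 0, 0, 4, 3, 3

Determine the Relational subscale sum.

Relational items: 1, 2, 5, 8, 13.
Of these, item 5 is reverse-keyed; reverse-coded value = 5 − response.
  item 1: 4
  item 2: 5
  item 5: 5 − 3 = 2
  item 8: 1
  item 13: 0
Sum = 4 + 5 + 2 + 1 + 0 = 12

12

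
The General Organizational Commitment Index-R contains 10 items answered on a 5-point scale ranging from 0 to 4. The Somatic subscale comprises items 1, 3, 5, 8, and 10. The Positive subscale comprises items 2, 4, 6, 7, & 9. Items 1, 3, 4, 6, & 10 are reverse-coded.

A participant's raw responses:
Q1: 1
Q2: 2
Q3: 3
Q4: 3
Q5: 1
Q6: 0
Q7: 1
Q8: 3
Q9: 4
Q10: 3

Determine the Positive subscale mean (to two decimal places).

2.40

Positive items: 2, 4, 6, 7, 9.
Of these, items 4 & 6 are reverse-coded; reversed = (0+4) − raw = 4 − raw.
  item 2: 2
  item 4: 4 − 3 = 1
  item 6: 4 − 0 = 4
  item 7: 1
  item 9: 4
Sum = 2 + 1 + 4 + 1 + 4 = 12
Mean = 12 / 5 = 2.40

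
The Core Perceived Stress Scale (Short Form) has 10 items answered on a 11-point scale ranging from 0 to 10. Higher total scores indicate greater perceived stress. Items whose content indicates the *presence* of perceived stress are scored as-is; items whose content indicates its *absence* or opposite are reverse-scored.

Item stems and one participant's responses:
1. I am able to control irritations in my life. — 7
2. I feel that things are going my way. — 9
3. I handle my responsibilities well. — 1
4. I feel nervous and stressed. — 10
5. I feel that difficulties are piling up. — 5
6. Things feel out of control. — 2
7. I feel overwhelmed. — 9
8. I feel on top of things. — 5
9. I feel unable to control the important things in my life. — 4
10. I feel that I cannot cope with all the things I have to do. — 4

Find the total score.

52

Items 1, 2, 3, 8 describe the absence/opposite of perceived stress → reverse-score.
on a 0–10 scale, reversed = 10 − raw.
  item 1: 10 − 7 = 3
  item 2: 10 − 9 = 1
  item 3: 10 − 1 = 9
  item 4: 10
  item 5: 5
  item 6: 2
  item 7: 9
  item 8: 10 − 5 = 5
  item 9: 4
  item 10: 4
Total = 3 + 1 + 9 + 10 + 5 + 2 + 9 + 5 + 4 + 4 = 52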